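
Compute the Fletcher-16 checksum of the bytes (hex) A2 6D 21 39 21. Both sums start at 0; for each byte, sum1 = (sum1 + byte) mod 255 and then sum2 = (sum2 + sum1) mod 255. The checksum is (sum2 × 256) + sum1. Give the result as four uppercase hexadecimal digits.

D98B

Running sums (mod 255):
  after byte 0 (A2): sum1=162, sum2=162
  after byte 1 (6D): sum1=16, sum2=178
  after byte 2 (21): sum1=49, sum2=227
  after byte 3 (39): sum1=106, sum2=78
  after byte 4 (21): sum1=139, sum2=217
Checksum = sum2·256 + sum1 = 217·256 + 139 = 55691 = 0xD98B.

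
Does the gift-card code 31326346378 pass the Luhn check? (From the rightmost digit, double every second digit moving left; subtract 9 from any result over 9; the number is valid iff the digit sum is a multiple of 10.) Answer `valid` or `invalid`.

invalid

From the right, keep odd positions and double even positions (subtract 9 from any doubled value over 9):
  doubled (positions 2,4,...): 5 3 6 4 2 → sum 20
  kept (positions 1,3,...): 8 3 4 6 3 3 → sum 27
Total = 47.
47 mod 10 = 7, so the number is invalid.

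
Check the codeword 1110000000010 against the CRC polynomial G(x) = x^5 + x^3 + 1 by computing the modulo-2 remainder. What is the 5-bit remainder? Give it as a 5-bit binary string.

00000

Modulo-2 division of 1110000000010 by 101001:
  pos 0: 111000 XOR 101001 = 010001
  pos 1: 100010 XOR 101001 = 001011
  pos 3: 101100 XOR 101001 = 000101
  pos 6: 101001 XOR 101001 = 000000
Remainder = 00000 (zero — the frame passes the CRC check).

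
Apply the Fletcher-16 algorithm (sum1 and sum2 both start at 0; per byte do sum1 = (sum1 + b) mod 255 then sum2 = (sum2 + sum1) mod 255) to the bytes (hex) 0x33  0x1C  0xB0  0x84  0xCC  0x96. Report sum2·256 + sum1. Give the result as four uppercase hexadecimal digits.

Running sums (mod 255):
  after byte 0 (0x33): sum1=51, sum2=51
  after byte 1 (0x1C): sum1=79, sum2=130
  after byte 2 (0xB0): sum1=0, sum2=130
  after byte 3 (0x84): sum1=132, sum2=7
  after byte 4 (0xCC): sum1=81, sum2=88
  after byte 5 (0x96): sum1=231, sum2=64
Checksum = sum2·256 + sum1 = 64·256 + 231 = 16615 = 0x40E7.

40E7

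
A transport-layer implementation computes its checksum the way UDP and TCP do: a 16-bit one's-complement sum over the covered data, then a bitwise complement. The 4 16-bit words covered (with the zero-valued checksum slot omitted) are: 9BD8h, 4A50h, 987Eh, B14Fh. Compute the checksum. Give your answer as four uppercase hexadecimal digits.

One's-complement addition (fold any carry out of bit 15 back into bit 0):
  0x9BD8 + 0x4A50 = 0x0E628
  0xE628 + 0x987E = 0x17EA6 → wrap carry → 0x7EA7
  0x7EA7 + 0xB14F = 0x12FF6 → wrap carry → 0x2FF7
One's-complement sum = 0x2FF7.
Checksum = ~0x2FF7 & 0xFFFF = 0xD008.

D008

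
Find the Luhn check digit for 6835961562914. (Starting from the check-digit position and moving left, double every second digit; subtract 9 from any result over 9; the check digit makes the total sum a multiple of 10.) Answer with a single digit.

Partial digits right→left: 4 1 9 2 6 5 1 6 9 5 3 8 6
Double every second digit counting from the check-digit position (so the 1st, 3rd, 5th, ... of the partial from the right).
  doubled (with −9 where >9): 8 9 3 2 9 6 3 → sum 40
  kept as-is: 1 2 5 6 5 8 → sum 27
Total = 40 + 27 = 67.
Check digit = (10 − (67 mod 10)) mod 10 = 3.

3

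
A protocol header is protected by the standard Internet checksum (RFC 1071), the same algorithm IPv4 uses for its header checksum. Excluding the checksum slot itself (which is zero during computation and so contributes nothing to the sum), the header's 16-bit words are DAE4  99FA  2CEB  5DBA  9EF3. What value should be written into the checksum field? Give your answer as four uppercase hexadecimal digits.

6187

One's-complement addition (fold any carry out of bit 15 back into bit 0):
  0xDAE4 + 0x99FA = 0x174DE → wrap carry → 0x74DF
  0x74DF + 0x2CEB = 0x0A1CA
  0xA1CA + 0x5DBA = 0x0FF84
  0xFF84 + 0x9EF3 = 0x19E77 → wrap carry → 0x9E78
One's-complement sum = 0x9E78.
Checksum = ~0x9E78 & 0xFFFF = 0x6187.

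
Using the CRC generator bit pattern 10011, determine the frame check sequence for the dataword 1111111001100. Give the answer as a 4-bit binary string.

0110

Append 4 zeros: 11111110011000000. Divide by 10011 (XOR where the leading bit is 1):
  pos 0: 11111 XOR 10011 = 01100
  pos 1: 11001 XOR 10011 = 01010
  pos 2: 10101 XOR 10011 = 00110
  pos 4: 11000 XOR 10011 = 01011
  pos 5: 10111 XOR 10011 = 00100
  pos 7: 10010 XOR 10011 = 00001
  pos 11: 10000 XOR 10011 = 00011
Remainder (last 4 bits) = 0110. This is the CRC / FCS.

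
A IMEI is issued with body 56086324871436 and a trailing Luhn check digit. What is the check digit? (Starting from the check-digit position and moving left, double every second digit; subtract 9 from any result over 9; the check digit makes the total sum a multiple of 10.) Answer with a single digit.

Partial digits right→left: 6 3 4 1 7 8 4 2 3 6 8 0 6 5
Double every second digit counting from the check-digit position (so the 1st, 3rd, 5th, ... of the partial from the right).
  doubled (with −9 where >9): 3 8 5 8 6 7 3 → sum 40
  kept as-is: 3 1 8 2 6 0 5 → sum 25
Total = 40 + 25 = 65.
Check digit = (10 − (65 mod 10)) mod 10 = 5.

5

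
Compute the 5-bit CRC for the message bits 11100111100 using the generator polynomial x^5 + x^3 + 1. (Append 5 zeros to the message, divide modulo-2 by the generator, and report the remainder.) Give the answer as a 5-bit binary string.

01001

Append 5 zeros: 1110011110000000. Divide by 101001 (XOR where the leading bit is 1):
  pos 0: 111001 XOR 101001 = 010000
  pos 1: 100001 XOR 101001 = 001000
  pos 3: 100011 XOR 101001 = 001010
  pos 5: 101000 XOR 101001 = 000001
  pos 10: 100000 XOR 101001 = 001001
Remainder (last 5 bits) = 01001. This is the CRC / FCS.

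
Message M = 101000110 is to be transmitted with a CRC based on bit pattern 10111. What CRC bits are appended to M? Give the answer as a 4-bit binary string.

0011

Append 4 zeros: 1010001100000. Divide by 10111 (XOR where the leading bit is 1):
  pos 0: 10100 XOR 10111 = 00011
  pos 3: 11011 XOR 10111 = 01100
  pos 4: 11000 XOR 10111 = 01111
  pos 5: 11110 XOR 10111 = 01001
  pos 6: 10010 XOR 10111 = 00101
  pos 8: 10100 XOR 10111 = 00011
Remainder (last 4 bits) = 0011. This is the CRC / FCS.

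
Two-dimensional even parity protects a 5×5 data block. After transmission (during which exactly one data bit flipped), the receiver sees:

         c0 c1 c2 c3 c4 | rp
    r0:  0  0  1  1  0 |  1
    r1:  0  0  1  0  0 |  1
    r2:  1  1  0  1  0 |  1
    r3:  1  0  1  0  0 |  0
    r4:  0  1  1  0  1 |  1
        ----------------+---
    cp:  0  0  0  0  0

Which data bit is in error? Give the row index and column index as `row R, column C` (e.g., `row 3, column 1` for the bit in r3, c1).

Recompute each row's even parity and compare to rp:
  r0: data parity 0, sent rp 1 → mismatch
  r1: data parity 1, sent rp 1 → ok
  r2: data parity 1, sent rp 1 → ok
  r3: data parity 0, sent rp 0 → ok
  r4: data parity 1, sent rp 1 → ok
Recompute each column's even parity and compare to cp:
  c0: data parity 0, sent cp 0 → ok
  c1: data parity 0, sent cp 0 → ok
  c2: data parity 0, sent cp 0 → ok
  c3: data parity 0, sent cp 0 → ok
  c4: data parity 1, sent cp 0 → mismatch
Exactly one row (r0) and one column (c4) fail → the flipped bit is at their intersection.

row 0, column 4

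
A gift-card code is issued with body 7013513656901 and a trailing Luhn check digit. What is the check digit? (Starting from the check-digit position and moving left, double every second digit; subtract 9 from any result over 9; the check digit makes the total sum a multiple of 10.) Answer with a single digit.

Partial digits right→left: 1 0 9 6 5 6 3 1 5 3 1 0 7
Double every second digit counting from the check-digit position (so the 1st, 3rd, 5th, ... of the partial from the right).
  doubled (with −9 where >9): 2 9 1 6 1 2 5 → sum 26
  kept as-is: 0 6 6 1 3 0 → sum 16
Total = 26 + 16 = 42.
Check digit = (10 − (42 mod 10)) mod 10 = 8.

8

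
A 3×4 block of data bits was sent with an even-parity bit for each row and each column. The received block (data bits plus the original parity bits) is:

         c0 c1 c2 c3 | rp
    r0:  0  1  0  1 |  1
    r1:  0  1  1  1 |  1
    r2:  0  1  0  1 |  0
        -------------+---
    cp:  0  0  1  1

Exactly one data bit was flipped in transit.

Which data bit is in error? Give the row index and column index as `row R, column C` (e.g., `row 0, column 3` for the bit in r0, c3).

Recompute each row's even parity and compare to rp:
  r0: data parity 0, sent rp 1 → mismatch
  r1: data parity 1, sent rp 1 → ok
  r2: data parity 0, sent rp 0 → ok
Recompute each column's even parity and compare to cp:
  c0: data parity 0, sent cp 0 → ok
  c1: data parity 1, sent cp 0 → mismatch
  c2: data parity 1, sent cp 1 → ok
  c3: data parity 1, sent cp 1 → ok
Exactly one row (r0) and one column (c1) fail → the flipped bit is at their intersection.

row 0, column 1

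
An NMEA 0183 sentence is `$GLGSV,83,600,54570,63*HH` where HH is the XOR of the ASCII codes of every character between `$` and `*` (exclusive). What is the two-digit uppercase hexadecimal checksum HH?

42

XOR the ASCII codes of the payload characters:
  'G' = 0x47 → acc = 0x47
  'L' = 0x4C → acc = 0x0B
  'G' = 0x47 → acc = 0x4C
  'S' = 0x53 → acc = 0x1F
  'V' = 0x56 → acc = 0x49
  ',' = 0x2C → acc = 0x65
  '8' = 0x38 → acc = 0x5D
  '3' = 0x33 → acc = 0x6E
  ',' = 0x2C → acc = 0x42
  '6' = 0x36 → acc = 0x74
  '0' = 0x30 → acc = 0x44
  '0' = 0x30 → acc = 0x74
  ',' = 0x2C → acc = 0x58
  '5' = 0x35 → acc = 0x6D
  '4' = 0x34 → acc = 0x59
  '5' = 0x35 → acc = 0x6C
  '7' = 0x37 → acc = 0x5B
  '0' = 0x30 → acc = 0x6B
  ',' = 0x2C → acc = 0x47
  '6' = 0x36 → acc = 0x71
  '3' = 0x33 → acc = 0x42
Checksum = 0x42.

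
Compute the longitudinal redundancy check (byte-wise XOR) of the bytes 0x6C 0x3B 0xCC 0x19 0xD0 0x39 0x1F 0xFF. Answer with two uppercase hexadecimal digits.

8B

XOR the bytes together:
  start with 0x6C
  0x6C ⊕ 0x3B = 0x57
  0x57 ⊕ 0xCC = 0x9B
  0x9B ⊕ 0x19 = 0x82
  0x82 ⊕ 0xD0 = 0x52
  0x52 ⊕ 0x39 = 0x6B
  0x6B ⊕ 0x1F = 0x74
  0x74 ⊕ 0xFF = 0x8B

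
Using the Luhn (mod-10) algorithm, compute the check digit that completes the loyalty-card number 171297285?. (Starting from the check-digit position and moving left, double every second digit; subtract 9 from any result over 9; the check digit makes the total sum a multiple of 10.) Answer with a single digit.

8

Partial digits right→left: 5 8 2 7 9 2 1 7 1
Double every second digit counting from the check-digit position (so the 1st, 3rd, 5th, ... of the partial from the right).
  doubled (with −9 where >9): 1 4 9 2 2 → sum 18
  kept as-is: 8 7 2 7 → sum 24
Total = 18 + 24 = 42.
Check digit = (10 − (42 mod 10)) mod 10 = 8.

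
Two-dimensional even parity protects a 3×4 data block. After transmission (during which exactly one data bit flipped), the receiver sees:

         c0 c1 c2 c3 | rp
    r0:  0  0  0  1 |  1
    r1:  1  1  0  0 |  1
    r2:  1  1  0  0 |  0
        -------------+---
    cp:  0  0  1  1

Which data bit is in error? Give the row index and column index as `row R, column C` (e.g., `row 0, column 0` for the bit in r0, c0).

Recompute each row's even parity and compare to rp:
  r0: data parity 1, sent rp 1 → ok
  r1: data parity 0, sent rp 1 → mismatch
  r2: data parity 0, sent rp 0 → ok
Recompute each column's even parity and compare to cp:
  c0: data parity 0, sent cp 0 → ok
  c1: data parity 0, sent cp 0 → ok
  c2: data parity 0, sent cp 1 → mismatch
  c3: data parity 1, sent cp 1 → ok
Exactly one row (r1) and one column (c2) fail → the flipped bit is at their intersection.

row 1, column 2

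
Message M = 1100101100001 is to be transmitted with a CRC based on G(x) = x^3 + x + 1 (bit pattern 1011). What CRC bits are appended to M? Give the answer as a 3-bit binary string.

Append 3 zeros: 1100101100001000. Divide by 1011 (XOR where the leading bit is 1):
  pos 0: 1100 XOR 1011 = 0111
  pos 1: 1111 XOR 1011 = 0100
  pos 2: 1000 XOR 1011 = 0011
  pos 4: 1111 XOR 1011 = 0100
  pos 5: 1000 XOR 1011 = 0011
  pos 7: 1100 XOR 1011 = 0111
  pos 8: 1110 XOR 1011 = 0101
  pos 9: 1011 XOR 1011 = 0000
Remainder (last 3 bits) = 000. This is the CRC / FCS.

000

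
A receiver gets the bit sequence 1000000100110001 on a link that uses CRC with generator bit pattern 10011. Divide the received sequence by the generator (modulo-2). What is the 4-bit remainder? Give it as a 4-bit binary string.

Modulo-2 division of 1000000100110001 by 10011:
  pos 0: 10000 XOR 10011 = 00011
  pos 3: 11001 XOR 10011 = 01010
  pos 4: 10100 XOR 10011 = 00111
  pos 6: 11101 XOR 10011 = 01110
  pos 7: 11101 XOR 10011 = 01110
  pos 8: 11100 XOR 10011 = 01111
  pos 9: 11110 XOR 10011 = 01101
  pos 10: 11010 XOR 10011 = 01001
  pos 11: 10011 XOR 10011 = 00000
Remainder = 0000 (zero — the frame passes the CRC check).

0000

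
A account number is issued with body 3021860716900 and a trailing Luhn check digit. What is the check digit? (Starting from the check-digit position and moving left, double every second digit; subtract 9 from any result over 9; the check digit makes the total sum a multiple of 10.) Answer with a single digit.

Partial digits right→left: 0 0 9 6 1 7 0 6 8 1 2 0 3
Double every second digit counting from the check-digit position (so the 1st, 3rd, 5th, ... of the partial from the right).
  doubled (with −9 where >9): 0 9 2 0 7 4 6 → sum 28
  kept as-is: 0 6 7 6 1 0 → sum 20
Total = 28 + 20 = 48.
Check digit = (10 − (48 mod 10)) mod 10 = 2.

2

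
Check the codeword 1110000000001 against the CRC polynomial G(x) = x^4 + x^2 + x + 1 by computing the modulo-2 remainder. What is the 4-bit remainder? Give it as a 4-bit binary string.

Modulo-2 division of 1110000000001 by 10111:
  pos 0: 11100 XOR 10111 = 01011
  pos 1: 10110 XOR 10111 = 00001
  pos 5: 10000 XOR 10111 = 00111
  pos 7: 11100 XOR 10111 = 01011
  pos 8: 10111 XOR 10111 = 00000
Remainder = 0000 (zero — the frame passes the CRC check).

0000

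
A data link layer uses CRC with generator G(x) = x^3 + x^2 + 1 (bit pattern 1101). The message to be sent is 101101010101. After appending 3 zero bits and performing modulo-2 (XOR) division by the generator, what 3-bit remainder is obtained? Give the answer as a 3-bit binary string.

Append 3 zeros: 101101010101000. Divide by 1101 (XOR where the leading bit is 1):
  pos 0: 1011 XOR 1101 = 0110
  pos 1: 1100 XOR 1101 = 0001
  pos 4: 1101 XOR 1101 = 0000
  pos 9: 1010 XOR 1101 = 0111
  pos 10: 1110 XOR 1101 = 0011
Remainder (last 3 bits) = 110. This is the CRC / FCS.

110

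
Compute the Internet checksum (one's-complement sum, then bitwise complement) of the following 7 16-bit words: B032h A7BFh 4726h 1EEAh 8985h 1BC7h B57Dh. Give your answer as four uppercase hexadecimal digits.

One's-complement addition (fold any carry out of bit 15 back into bit 0):
  0xB032 + 0xA7BF = 0x157F1 → wrap carry → 0x57F2
  0x57F2 + 0x4726 = 0x09F18
  0x9F18 + 0x1EEA = 0x0BE02
  0xBE02 + 0x8985 = 0x14787 → wrap carry → 0x4788
  0x4788 + 0x1BC7 = 0x0634F
  0x634F + 0xB57D = 0x118CC → wrap carry → 0x18CD
One's-complement sum = 0x18CD.
Checksum = ~0x18CD & 0xFFFF = 0xE732.

E732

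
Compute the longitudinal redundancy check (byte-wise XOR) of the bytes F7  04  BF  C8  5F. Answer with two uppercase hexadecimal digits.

XOR the bytes together:
  start with 0xF7
  0xF7 ⊕ 0x04 = 0xF3
  0xF3 ⊕ 0xBF = 0x4C
  0x4C ⊕ 0xC8 = 0x84
  0x84 ⊕ 0x5F = 0xDB

DB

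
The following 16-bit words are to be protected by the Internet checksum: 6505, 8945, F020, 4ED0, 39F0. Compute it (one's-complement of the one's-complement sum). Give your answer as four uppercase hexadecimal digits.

98D3

One's-complement addition (fold any carry out of bit 15 back into bit 0):
  0x6505 + 0x8945 = 0x0EE4A
  0xEE4A + 0xF020 = 0x1DE6A → wrap carry → 0xDE6B
  0xDE6B + 0x4ED0 = 0x12D3B → wrap carry → 0x2D3C
  0x2D3C + 0x39F0 = 0x0672C
One's-complement sum = 0x672C.
Checksum = ~0x672C & 0xFFFF = 0x98D3.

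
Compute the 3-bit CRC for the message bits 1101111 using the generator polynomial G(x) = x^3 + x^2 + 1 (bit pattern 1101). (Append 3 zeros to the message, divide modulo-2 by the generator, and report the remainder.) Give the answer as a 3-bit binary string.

001

Append 3 zeros: 1101111000. Divide by 1101 (XOR where the leading bit is 1):
  pos 0: 1101 XOR 1101 = 0000
  pos 4: 1110 XOR 1101 = 0011
  pos 6: 1100 XOR 1101 = 0001
Remainder (last 3 bits) = 001. This is the CRC / FCS.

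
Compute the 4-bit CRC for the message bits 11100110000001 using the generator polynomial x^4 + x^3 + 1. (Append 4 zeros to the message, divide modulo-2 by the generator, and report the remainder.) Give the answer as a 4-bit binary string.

0000

Append 4 zeros: 111001100000010000. Divide by 11001 (XOR where the leading bit is 1):
  pos 0: 11100 XOR 11001 = 00101
  pos 2: 10111 XOR 11001 = 01110
  pos 3: 11100 XOR 11001 = 00101
  pos 5: 10100 XOR 11001 = 01101
  pos 6: 11010 XOR 11001 = 00011
  pos 9: 11001 XOR 11001 = 00000
Remainder (last 4 bits) = 0000. This is the CRC / FCS.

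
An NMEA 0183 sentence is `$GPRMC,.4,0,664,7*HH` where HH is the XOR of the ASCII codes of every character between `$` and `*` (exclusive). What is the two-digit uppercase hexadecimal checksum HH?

62

XOR the ASCII codes of the payload characters:
  'G' = 0x47 → acc = 0x47
  'P' = 0x50 → acc = 0x17
  'R' = 0x52 → acc = 0x45
  'M' = 0x4D → acc = 0x08
  'C' = 0x43 → acc = 0x4B
  ',' = 0x2C → acc = 0x67
  '.' = 0x2E → acc = 0x49
  '4' = 0x34 → acc = 0x7D
  ',' = 0x2C → acc = 0x51
  '0' = 0x30 → acc = 0x61
  ',' = 0x2C → acc = 0x4D
  '6' = 0x36 → acc = 0x7B
  '6' = 0x36 → acc = 0x4D
  '4' = 0x34 → acc = 0x79
  ',' = 0x2C → acc = 0x55
  '7' = 0x37 → acc = 0x62
Checksum = 0x62.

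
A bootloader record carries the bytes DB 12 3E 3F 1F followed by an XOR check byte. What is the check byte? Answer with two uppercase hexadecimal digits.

D7

XOR the bytes together:
  start with 0xDB
  0xDB ⊕ 0x12 = 0xC9
  0xC9 ⊕ 0x3E = 0xF7
  0xF7 ⊕ 0x3F = 0xC8
  0xC8 ⊕ 0x1F = 0xD7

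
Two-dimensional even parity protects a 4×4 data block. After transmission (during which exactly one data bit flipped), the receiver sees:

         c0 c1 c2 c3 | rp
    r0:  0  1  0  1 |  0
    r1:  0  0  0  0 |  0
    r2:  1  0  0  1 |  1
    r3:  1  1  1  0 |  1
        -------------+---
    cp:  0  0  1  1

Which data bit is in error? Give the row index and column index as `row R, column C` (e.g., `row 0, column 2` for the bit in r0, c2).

Recompute each row's even parity and compare to rp:
  r0: data parity 0, sent rp 0 → ok
  r1: data parity 0, sent rp 0 → ok
  r2: data parity 0, sent rp 1 → mismatch
  r3: data parity 1, sent rp 1 → ok
Recompute each column's even parity and compare to cp:
  c0: data parity 0, sent cp 0 → ok
  c1: data parity 0, sent cp 0 → ok
  c2: data parity 1, sent cp 1 → ok
  c3: data parity 0, sent cp 1 → mismatch
Exactly one row (r2) and one column (c3) fail → the flipped bit is at their intersection.

row 2, column 3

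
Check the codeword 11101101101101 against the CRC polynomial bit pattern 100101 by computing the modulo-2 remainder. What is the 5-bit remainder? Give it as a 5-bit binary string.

00000

Modulo-2 division of 11101101101101 by 100101:
  pos 0: 111011 XOR 100101 = 011110
  pos 1: 111100 XOR 100101 = 011001
  pos 2: 110011 XOR 100101 = 010110
  pos 3: 101101 XOR 100101 = 001000
  pos 5: 100001 XOR 100101 = 000100
  pos 8: 100101 XOR 100101 = 000000
Remainder = 00000 (zero — the frame passes the CRC check).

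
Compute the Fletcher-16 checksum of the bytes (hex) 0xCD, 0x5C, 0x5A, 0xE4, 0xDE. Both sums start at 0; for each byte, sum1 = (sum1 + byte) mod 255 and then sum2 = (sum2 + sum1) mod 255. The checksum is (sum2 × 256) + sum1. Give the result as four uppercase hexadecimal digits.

2E48

Running sums (mod 255):
  after byte 0 (0xCD): sum1=205, sum2=205
  after byte 1 (0x5C): sum1=42, sum2=247
  after byte 2 (0x5A): sum1=132, sum2=124
  after byte 3 (0xE4): sum1=105, sum2=229
  after byte 4 (0xDE): sum1=72, sum2=46
Checksum = sum2·256 + sum1 = 46·256 + 72 = 11848 = 0x2E48.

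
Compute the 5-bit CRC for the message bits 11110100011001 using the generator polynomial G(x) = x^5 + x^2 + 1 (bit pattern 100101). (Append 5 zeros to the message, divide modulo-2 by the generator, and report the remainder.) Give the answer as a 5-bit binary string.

11010

Append 5 zeros: 1111010001100100000. Divide by 100101 (XOR where the leading bit is 1):
  pos 0: 111101 XOR 100101 = 011000
  pos 1: 110000 XOR 100101 = 010101
  pos 2: 101010 XOR 100101 = 001111
  pos 4: 111101 XOR 100101 = 011000
  pos 5: 110001 XOR 100101 = 010100
  pos 6: 101000 XOR 100101 = 001101
  pos 8: 110101 XOR 100101 = 010000
  pos 9: 100000 XOR 100101 = 000101
  pos 12: 101000 XOR 100101 = 001101
Remainder (last 5 bits) = 11010. This is the CRC / FCS.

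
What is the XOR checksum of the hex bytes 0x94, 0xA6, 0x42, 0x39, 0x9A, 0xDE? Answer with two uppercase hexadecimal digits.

XOR the bytes together:
  start with 0x94
  0x94 ⊕ 0xA6 = 0x32
  0x32 ⊕ 0x42 = 0x70
  0x70 ⊕ 0x39 = 0x49
  0x49 ⊕ 0x9A = 0xD3
  0xD3 ⊕ 0xDE = 0x0D

0D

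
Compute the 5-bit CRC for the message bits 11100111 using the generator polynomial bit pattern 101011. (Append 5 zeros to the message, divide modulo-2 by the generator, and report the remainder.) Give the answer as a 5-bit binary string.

Append 5 zeros: 1110011100000. Divide by 101011 (XOR where the leading bit is 1):
  pos 0: 111001 XOR 101011 = 010010
  pos 1: 100101 XOR 101011 = 001110
  pos 3: 111010 XOR 101011 = 010001
  pos 4: 100010 XOR 101011 = 001001
  pos 6: 100100 XOR 101011 = 001111
Remainder (last 5 bits) = 11110. This is the CRC / FCS.

11110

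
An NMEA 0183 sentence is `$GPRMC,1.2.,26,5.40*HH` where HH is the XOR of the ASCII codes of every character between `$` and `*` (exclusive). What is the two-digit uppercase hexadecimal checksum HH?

XOR the ASCII codes of the payload characters:
  'G' = 0x47 → acc = 0x47
  'P' = 0x50 → acc = 0x17
  'R' = 0x52 → acc = 0x45
  'M' = 0x4D → acc = 0x08
  'C' = 0x43 → acc = 0x4B
  ',' = 0x2C → acc = 0x67
  '1' = 0x31 → acc = 0x56
  '.' = 0x2E → acc = 0x78
  '2' = 0x32 → acc = 0x4A
  '.' = 0x2E → acc = 0x64
  ',' = 0x2C → acc = 0x48
  '2' = 0x32 → acc = 0x7A
  '6' = 0x36 → acc = 0x4C
  ',' = 0x2C → acc = 0x60
  '5' = 0x35 → acc = 0x55
  '.' = 0x2E → acc = 0x7B
  '4' = 0x34 → acc = 0x4F
  '0' = 0x30 → acc = 0x7F
Checksum = 0x7F.

7F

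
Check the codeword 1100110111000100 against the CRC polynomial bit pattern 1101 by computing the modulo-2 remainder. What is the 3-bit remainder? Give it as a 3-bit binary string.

000

Modulo-2 division of 1100110111000100 by 1101:
  pos 0: 1100 XOR 1101 = 0001
  pos 3: 1110 XOR 1101 = 0011
  pos 5: 1111 XOR 1101 = 0010
  pos 7: 1010 XOR 1101 = 0111
  pos 8: 1110 XOR 1101 = 0011
  pos 10: 1101 XOR 1101 = 0000
Remainder = 000 (zero — the frame passes the CRC check).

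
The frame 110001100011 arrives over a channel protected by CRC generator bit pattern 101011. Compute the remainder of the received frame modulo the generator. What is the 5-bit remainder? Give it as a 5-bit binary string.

Modulo-2 division of 110001100011 by 101011:
  pos 0: 110001 XOR 101011 = 011010
  pos 1: 110101 XOR 101011 = 011110
  pos 2: 111100 XOR 101011 = 010111
  pos 3: 101110 XOR 101011 = 000101
  pos 6: 101011 XOR 101011 = 000000
Remainder = 00000 (zero — the frame passes the CRC check).

00000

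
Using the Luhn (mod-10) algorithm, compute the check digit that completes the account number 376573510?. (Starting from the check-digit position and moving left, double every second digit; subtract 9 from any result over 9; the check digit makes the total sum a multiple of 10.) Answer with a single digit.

9

Partial digits right→left: 0 1 5 3 7 5 6 7 3
Double every second digit counting from the check-digit position (so the 1st, 3rd, 5th, ... of the partial from the right).
  doubled (with −9 where >9): 0 1 5 3 6 → sum 15
  kept as-is: 1 3 5 7 → sum 16
Total = 15 + 16 = 31.
Check digit = (10 − (31 mod 10)) mod 10 = 9.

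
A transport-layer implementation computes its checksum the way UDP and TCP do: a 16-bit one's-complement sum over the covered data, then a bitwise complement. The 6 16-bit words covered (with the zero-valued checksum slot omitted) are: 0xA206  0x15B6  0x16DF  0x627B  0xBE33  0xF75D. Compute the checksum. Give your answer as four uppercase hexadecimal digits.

1957

One's-complement addition (fold any carry out of bit 15 back into bit 0):
  0xA206 + 0x15B6 = 0x0B7BC
  0xB7BC + 0x16DF = 0x0CE9B
  0xCE9B + 0x627B = 0x13116 → wrap carry → 0x3117
  0x3117 + 0xBE33 = 0x0EF4A
  0xEF4A + 0xF75D = 0x1E6A7 → wrap carry → 0xE6A8
One's-complement sum = 0xE6A8.
Checksum = ~0xE6A8 & 0xFFFF = 0x1957.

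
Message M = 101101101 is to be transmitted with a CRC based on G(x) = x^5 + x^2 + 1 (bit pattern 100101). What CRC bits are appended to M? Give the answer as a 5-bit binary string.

10110

Append 5 zeros: 10110110100000. Divide by 100101 (XOR where the leading bit is 1):
  pos 0: 101101 XOR 100101 = 001000
  pos 2: 100010 XOR 100101 = 000111
  pos 5: 111100 XOR 100101 = 011001
  pos 6: 110010 XOR 100101 = 010111
  pos 7: 101110 XOR 100101 = 001011
Remainder (last 5 bits) = 10110. This is the CRC / FCS.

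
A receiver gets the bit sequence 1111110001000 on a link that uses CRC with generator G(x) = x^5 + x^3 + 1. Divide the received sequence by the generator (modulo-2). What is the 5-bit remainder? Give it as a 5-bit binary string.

00000

Modulo-2 division of 1111110001000 by 101001:
  pos 0: 111111 XOR 101001 = 010110
  pos 1: 101100 XOR 101001 = 000101
  pos 4: 101001 XOR 101001 = 000000
Remainder = 00000 (zero — the frame passes the CRC check).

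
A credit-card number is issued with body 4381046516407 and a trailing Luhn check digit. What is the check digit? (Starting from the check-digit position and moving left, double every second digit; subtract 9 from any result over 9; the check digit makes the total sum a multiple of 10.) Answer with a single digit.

Partial digits right→left: 7 0 4 6 1 5 6 4 0 1 8 3 4
Double every second digit counting from the check-digit position (so the 1st, 3rd, 5th, ... of the partial from the right).
  doubled (with −9 where >9): 5 8 2 3 0 7 8 → sum 33
  kept as-is: 0 6 5 4 1 3 → sum 19
Total = 33 + 19 = 52.
Check digit = (10 − (52 mod 10)) mod 10 = 8.

8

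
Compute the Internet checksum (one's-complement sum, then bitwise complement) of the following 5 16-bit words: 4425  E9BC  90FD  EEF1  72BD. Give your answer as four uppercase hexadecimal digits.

DF70

One's-complement addition (fold any carry out of bit 15 back into bit 0):
  0x4425 + 0xE9BC = 0x12DE1 → wrap carry → 0x2DE2
  0x2DE2 + 0x90FD = 0x0BEDF
  0xBEDF + 0xEEF1 = 0x1ADD0 → wrap carry → 0xADD1
  0xADD1 + 0x72BD = 0x1208E → wrap carry → 0x208F
One's-complement sum = 0x208F.
Checksum = ~0x208F & 0xFFFF = 0xDF70.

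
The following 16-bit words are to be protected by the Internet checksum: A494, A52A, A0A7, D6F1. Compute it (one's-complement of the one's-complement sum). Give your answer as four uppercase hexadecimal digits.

3EA7

One's-complement addition (fold any carry out of bit 15 back into bit 0):
  0xA494 + 0xA52A = 0x149BE → wrap carry → 0x49BF
  0x49BF + 0xA0A7 = 0x0EA66
  0xEA66 + 0xD6F1 = 0x1C157 → wrap carry → 0xC158
One's-complement sum = 0xC158.
Checksum = ~0xC158 & 0xFFFF = 0x3EA7.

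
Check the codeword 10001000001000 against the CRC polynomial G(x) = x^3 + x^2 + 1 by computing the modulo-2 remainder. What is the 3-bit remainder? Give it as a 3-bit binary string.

Modulo-2 division of 10001000001000 by 1101:
  pos 0: 1000 XOR 1101 = 0101
  pos 1: 1011 XOR 1101 = 0110
  pos 2: 1100 XOR 1101 = 0001
  pos 5: 1000 XOR 1101 = 0101
  pos 6: 1010 XOR 1101 = 0111
  pos 7: 1111 XOR 1101 = 0010
  pos 9: 1000 XOR 1101 = 0101
  pos 10: 1010 XOR 1101 = 0111
Remainder = 111 (nonzero — an error is detected).

111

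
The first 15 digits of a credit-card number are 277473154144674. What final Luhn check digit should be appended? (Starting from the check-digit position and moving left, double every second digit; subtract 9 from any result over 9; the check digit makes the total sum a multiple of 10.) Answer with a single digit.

Partial digits right→left: 4 7 6 4 4 1 4 5 1 3 7 4 7 7 2
Double every second digit counting from the check-digit position (so the 1st, 3rd, 5th, ... of the partial from the right).
  doubled (with −9 where >9): 8 3 8 8 2 5 5 4 → sum 43
  kept as-is: 7 4 1 5 3 4 7 → sum 31
Total = 43 + 31 = 74.
Check digit = (10 − (74 mod 10)) mod 10 = 6.

6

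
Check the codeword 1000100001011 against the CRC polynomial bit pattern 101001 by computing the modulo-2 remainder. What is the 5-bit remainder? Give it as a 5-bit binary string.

Modulo-2 division of 1000100001011 by 101001:
  pos 0: 100010 XOR 101001 = 001011
  pos 2: 101100 XOR 101001 = 000101
  pos 5: 101010 XOR 101001 = 000011
Remainder = 01111 (nonzero — an error is detected).

01111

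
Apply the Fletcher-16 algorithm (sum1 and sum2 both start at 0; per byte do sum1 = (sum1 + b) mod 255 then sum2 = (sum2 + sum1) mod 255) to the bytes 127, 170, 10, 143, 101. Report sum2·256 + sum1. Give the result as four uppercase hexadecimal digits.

CA29

Running sums (mod 255):
  after byte 0 (127): sum1=127, sum2=127
  after byte 1 (170): sum1=42, sum2=169
  after byte 2 (10): sum1=52, sum2=221
  after byte 3 (143): sum1=195, sum2=161
  after byte 4 (101): sum1=41, sum2=202
Checksum = sum2·256 + sum1 = 202·256 + 41 = 51753 = 0xCA29.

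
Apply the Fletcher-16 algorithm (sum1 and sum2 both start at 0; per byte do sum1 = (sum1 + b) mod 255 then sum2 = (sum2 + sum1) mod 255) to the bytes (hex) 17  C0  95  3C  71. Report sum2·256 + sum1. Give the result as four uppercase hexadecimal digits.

Running sums (mod 255):
  after byte 0 (17): sum1=23, sum2=23
  after byte 1 (C0): sum1=215, sum2=238
  after byte 2 (95): sum1=109, sum2=92
  after byte 3 (3C): sum1=169, sum2=6
  after byte 4 (71): sum1=27, sum2=33
Checksum = sum2·256 + sum1 = 33·256 + 27 = 8475 = 0x211B.

211B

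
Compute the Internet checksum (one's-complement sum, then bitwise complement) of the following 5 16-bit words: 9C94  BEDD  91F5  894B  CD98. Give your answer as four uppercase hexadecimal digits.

One's-complement addition (fold any carry out of bit 15 back into bit 0):
  0x9C94 + 0xBEDD = 0x15B71 → wrap carry → 0x5B72
  0x5B72 + 0x91F5 = 0x0ED67
  0xED67 + 0x894B = 0x176B2 → wrap carry → 0x76B3
  0x76B3 + 0xCD98 = 0x1444B → wrap carry → 0x444C
One's-complement sum = 0x444C.
Checksum = ~0x444C & 0xFFFF = 0xBBB3.

BBB3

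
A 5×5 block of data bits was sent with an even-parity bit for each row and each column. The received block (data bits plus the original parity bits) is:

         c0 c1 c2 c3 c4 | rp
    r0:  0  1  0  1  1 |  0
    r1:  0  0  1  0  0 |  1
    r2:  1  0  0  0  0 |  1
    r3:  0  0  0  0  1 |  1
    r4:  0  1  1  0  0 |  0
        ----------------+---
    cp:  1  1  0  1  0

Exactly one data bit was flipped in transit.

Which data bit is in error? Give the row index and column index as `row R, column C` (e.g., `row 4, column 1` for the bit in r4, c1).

row 0, column 1

Recompute each row's even parity and compare to rp:
  r0: data parity 1, sent rp 0 → mismatch
  r1: data parity 1, sent rp 1 → ok
  r2: data parity 1, sent rp 1 → ok
  r3: data parity 1, sent rp 1 → ok
  r4: data parity 0, sent rp 0 → ok
Recompute each column's even parity and compare to cp:
  c0: data parity 1, sent cp 1 → ok
  c1: data parity 0, sent cp 1 → mismatch
  c2: data parity 0, sent cp 0 → ok
  c3: data parity 1, sent cp 1 → ok
  c4: data parity 0, sent cp 0 → ok
Exactly one row (r0) and one column (c1) fail → the flipped bit is at their intersection.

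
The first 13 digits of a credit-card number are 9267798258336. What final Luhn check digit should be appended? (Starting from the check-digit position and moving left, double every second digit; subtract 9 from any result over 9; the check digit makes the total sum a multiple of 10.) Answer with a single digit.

5

Partial digits right→left: 6 3 3 8 5 2 8 9 7 7 6 2 9
Double every second digit counting from the check-digit position (so the 1st, 3rd, 5th, ... of the partial from the right).
  doubled (with −9 where >9): 3 6 1 7 5 3 9 → sum 34
  kept as-is: 3 8 2 9 7 2 → sum 31
Total = 34 + 31 = 65.
Check digit = (10 − (65 mod 10)) mod 10 = 5.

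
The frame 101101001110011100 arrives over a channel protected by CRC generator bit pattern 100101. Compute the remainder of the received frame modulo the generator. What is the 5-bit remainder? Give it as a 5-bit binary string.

Modulo-2 division of 101101001110011100 by 100101:
  pos 0: 101101 XOR 100101 = 001000
  pos 2: 100000 XOR 100101 = 000101
  pos 5: 101111 XOR 100101 = 001010
  pos 7: 101000 XOR 100101 = 001101
  pos 9: 110111 XOR 100101 = 010010
  pos 10: 100101 XOR 100101 = 000000
Remainder = 00000 (zero — the frame passes the CRC check).

00000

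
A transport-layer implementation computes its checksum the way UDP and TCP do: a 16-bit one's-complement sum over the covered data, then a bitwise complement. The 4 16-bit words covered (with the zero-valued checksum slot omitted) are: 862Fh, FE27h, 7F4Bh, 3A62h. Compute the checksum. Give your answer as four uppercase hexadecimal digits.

One's-complement addition (fold any carry out of bit 15 back into bit 0):
  0x862F + 0xFE27 = 0x18456 → wrap carry → 0x8457
  0x8457 + 0x7F4B = 0x103A2 → wrap carry → 0x03A3
  0x03A3 + 0x3A62 = 0x03E05
One's-complement sum = 0x3E05.
Checksum = ~0x3E05 & 0xFFFF = 0xC1FA.

C1FA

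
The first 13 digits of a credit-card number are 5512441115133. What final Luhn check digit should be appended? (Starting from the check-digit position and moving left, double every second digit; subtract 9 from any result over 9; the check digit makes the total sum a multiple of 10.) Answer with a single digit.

7

Partial digits right→left: 3 3 1 5 1 1 1 4 4 2 1 5 5
Double every second digit counting from the check-digit position (so the 1st, 3rd, 5th, ... of the partial from the right).
  doubled (with −9 where >9): 6 2 2 2 8 2 1 → sum 23
  kept as-is: 3 5 1 4 2 5 → sum 20
Total = 23 + 20 = 43.
Check digit = (10 − (43 mod 10)) mod 10 = 7.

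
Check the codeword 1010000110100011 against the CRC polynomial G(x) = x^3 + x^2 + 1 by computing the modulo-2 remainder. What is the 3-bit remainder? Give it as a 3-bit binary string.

111

Modulo-2 division of 1010000110100011 by 1101:
  pos 0: 1010 XOR 1101 = 0111
  pos 1: 1110 XOR 1101 = 0011
  pos 3: 1100 XOR 1101 = 0001
  pos 6: 1110 XOR 1101 = 0011
  pos 8: 1110 XOR 1101 = 0011
  pos 10: 1100 XOR 1101 = 0001
Remainder = 111 (nonzero — an error is detected).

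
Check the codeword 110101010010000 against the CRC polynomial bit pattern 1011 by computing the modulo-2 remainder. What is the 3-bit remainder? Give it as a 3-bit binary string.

001

Modulo-2 division of 110101010010000 by 1011:
  pos 0: 1101 XOR 1011 = 0110
  pos 1: 1100 XOR 1011 = 0111
  pos 2: 1111 XOR 1011 = 0100
  pos 3: 1000 XOR 1011 = 0011
  pos 5: 1110 XOR 1011 = 0101
  pos 6: 1010 XOR 1011 = 0001
  pos 9: 1100 XOR 1011 = 0111
  pos 10: 1110 XOR 1011 = 0101
  pos 11: 1010 XOR 1011 = 0001
Remainder = 001 (nonzero — an error is detected).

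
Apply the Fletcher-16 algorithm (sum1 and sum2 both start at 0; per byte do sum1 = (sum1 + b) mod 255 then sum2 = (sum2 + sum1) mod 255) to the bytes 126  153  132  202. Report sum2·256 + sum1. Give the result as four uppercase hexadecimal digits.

Running sums (mod 255):
  after byte 0 (126): sum1=126, sum2=126
  after byte 1 (153): sum1=24, sum2=150
  after byte 2 (132): sum1=156, sum2=51
  after byte 3 (202): sum1=103, sum2=154
Checksum = sum2·256 + sum1 = 154·256 + 103 = 39527 = 0x9A67.

9A67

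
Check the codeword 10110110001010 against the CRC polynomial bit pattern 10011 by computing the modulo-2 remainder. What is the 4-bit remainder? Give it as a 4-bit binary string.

Modulo-2 division of 10110110001010 by 10011:
  pos 0: 10110 XOR 10011 = 00101
  pos 2: 10111 XOR 10011 = 00100
  pos 4: 10000 XOR 10011 = 00011
  pos 7: 11010 XOR 10011 = 01001
  pos 8: 10011 XOR 10011 = 00000
Remainder = 0000 (zero — the frame passes the CRC check).

0000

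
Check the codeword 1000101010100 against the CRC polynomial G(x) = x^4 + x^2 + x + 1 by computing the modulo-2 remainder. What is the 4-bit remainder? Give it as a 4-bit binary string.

0100

Modulo-2 division of 1000101010100 by 10111:
  pos 0: 10001 XOR 10111 = 00110
  pos 2: 11001 XOR 10111 = 01110
  pos 3: 11100 XOR 10111 = 01011
  pos 4: 10111 XOR 10111 = 00000
Remainder = 0100 (nonzero — an error is detected).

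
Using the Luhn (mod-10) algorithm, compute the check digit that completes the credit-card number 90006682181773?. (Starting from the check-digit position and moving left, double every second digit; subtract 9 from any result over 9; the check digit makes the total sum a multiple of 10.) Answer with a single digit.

3

Partial digits right→left: 3 7 7 1 8 1 2 8 6 6 0 0 0 9
Double every second digit counting from the check-digit position (so the 1st, 3rd, 5th, ... of the partial from the right).
  doubled (with −9 where >9): 6 5 7 4 3 0 0 → sum 25
  kept as-is: 7 1 1 8 6 0 9 → sum 32
Total = 25 + 32 = 57.
Check digit = (10 − (57 mod 10)) mod 10 = 3.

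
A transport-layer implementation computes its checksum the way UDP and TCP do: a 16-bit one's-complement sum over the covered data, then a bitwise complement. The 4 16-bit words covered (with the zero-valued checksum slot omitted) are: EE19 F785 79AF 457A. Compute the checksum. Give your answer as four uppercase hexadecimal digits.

One's-complement addition (fold any carry out of bit 15 back into bit 0):
  0xEE19 + 0xF785 = 0x1E59E → wrap carry → 0xE59F
  0xE59F + 0x79AF = 0x15F4E → wrap carry → 0x5F4F
  0x5F4F + 0x457A = 0x0A4C9
One's-complement sum = 0xA4C9.
Checksum = ~0xA4C9 & 0xFFFF = 0x5B36.

5B36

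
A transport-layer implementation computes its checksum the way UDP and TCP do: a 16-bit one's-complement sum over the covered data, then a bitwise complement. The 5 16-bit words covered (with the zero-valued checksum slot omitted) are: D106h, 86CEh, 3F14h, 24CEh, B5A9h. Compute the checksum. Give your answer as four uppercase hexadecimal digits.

8E9E

One's-complement addition (fold any carry out of bit 15 back into bit 0):
  0xD106 + 0x86CE = 0x157D4 → wrap carry → 0x57D5
  0x57D5 + 0x3F14 = 0x096E9
  0x96E9 + 0x24CE = 0x0BBB7
  0xBBB7 + 0xB5A9 = 0x17160 → wrap carry → 0x7161
One's-complement sum = 0x7161.
Checksum = ~0x7161 & 0xFFFF = 0x8E9E.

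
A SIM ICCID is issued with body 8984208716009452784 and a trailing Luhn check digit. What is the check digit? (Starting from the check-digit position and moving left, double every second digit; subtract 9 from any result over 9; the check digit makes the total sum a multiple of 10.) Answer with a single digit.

0

Partial digits right→left: 4 8 7 2 5 4 9 0 0 6 1 7 8 0 2 4 8 9 8
Double every second digit counting from the check-digit position (so the 1st, 3rd, 5th, ... of the partial from the right).
  doubled (with −9 where >9): 8 5 1 9 0 2 7 4 7 7 → sum 50
  kept as-is: 8 2 4 0 6 7 0 4 9 → sum 40
Total = 50 + 40 = 90.
Check digit = (10 − (90 mod 10)) mod 10 = 0.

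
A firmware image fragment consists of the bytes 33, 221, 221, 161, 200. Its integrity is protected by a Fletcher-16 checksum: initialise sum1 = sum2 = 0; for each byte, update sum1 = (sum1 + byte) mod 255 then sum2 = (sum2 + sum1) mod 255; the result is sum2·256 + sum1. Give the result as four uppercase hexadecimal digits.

C247

Running sums (mod 255):
  after byte 0 (33): sum1=33, sum2=33
  after byte 1 (221): sum1=254, sum2=32
  after byte 2 (221): sum1=220, sum2=252
  after byte 3 (161): sum1=126, sum2=123
  after byte 4 (200): sum1=71, sum2=194
Checksum = sum2·256 + sum1 = 194·256 + 71 = 49735 = 0xC247.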